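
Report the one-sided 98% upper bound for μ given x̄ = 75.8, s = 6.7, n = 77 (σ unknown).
μ ≤ 77.40

Upper bound (one-sided):
t* = 2.090 (one-sided for 98%)
Upper bound = x̄ + t* · s/√n = 75.8 + 2.090 · 6.7/√77 = 77.40

We are 98% confident that μ ≤ 77.40.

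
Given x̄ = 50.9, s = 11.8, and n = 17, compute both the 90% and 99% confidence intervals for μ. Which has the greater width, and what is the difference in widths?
99% CI is wider by 6.73

df = 16
90% CI: t* = 1.746, (45.90, 55.90), width = 2 · t* · s/√n = 9.99
99% CI: t* = 2.921, (42.54, 59.26), width = 2 · t* · s/√n = 16.72

The 99% CI is wider by 16.72 - 9.99 = 6.73.
Higher confidence requires a wider interval.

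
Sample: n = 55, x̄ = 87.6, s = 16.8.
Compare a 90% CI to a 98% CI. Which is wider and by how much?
98% CI is wider by 3.28

df = 54
90% CI: t* = 1.674, (83.81, 91.39), width = 2 · t* · s/√n = 7.58
98% CI: t* = 2.397, (82.17, 93.03), width = 2 · t* · s/√n = 10.86

The 98% CI is wider by 10.86 - 7.58 = 3.28.
Higher confidence requires a wider interval.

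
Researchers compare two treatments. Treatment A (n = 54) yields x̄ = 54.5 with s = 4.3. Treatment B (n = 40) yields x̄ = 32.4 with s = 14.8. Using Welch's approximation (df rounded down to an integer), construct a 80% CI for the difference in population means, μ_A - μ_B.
(18.96, 25.24)

Difference: x̄₁ - x̄₂ = 22.10
SE = √(s₁²/n₁ + s₂²/n₂) = √(4.3²/54 + 14.8²/40) = 2.4121
df = 43.90 → 43 (Welch–Satterthwaite, rounded down)
t* = 1.302

CI: 22.10 ± 1.302 · 2.4121 = 22.10 ± 3.14 = (18.96, 25.24)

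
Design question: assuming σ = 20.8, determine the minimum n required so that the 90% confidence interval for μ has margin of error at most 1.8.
n ≥ 362

For margin E ≤ 1.8:
n ≥ (z* · σ / E)²
n ≥ (1.645 · 20.8 / 1.8)²
n ≥ 361.34

Minimum n = 362 (rounding up)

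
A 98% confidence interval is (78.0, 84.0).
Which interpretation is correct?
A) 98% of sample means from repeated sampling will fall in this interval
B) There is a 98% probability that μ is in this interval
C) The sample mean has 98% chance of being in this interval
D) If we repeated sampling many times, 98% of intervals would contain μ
D

A) Wrong — coverage applies to intervals containing μ, not to future x̄ values.
B) Wrong — μ is fixed; the randomness lives in the interval, not in μ.
C) Wrong — x̄ is observed and sits in the interval by construction.
D) Correct — this is the frequentist long-run coverage interpretation.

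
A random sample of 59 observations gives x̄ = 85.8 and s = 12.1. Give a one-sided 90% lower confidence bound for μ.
μ ≥ 83.76

Lower bound (one-sided):
t* = 1.296 (one-sided for 90%)
Lower bound = x̄ - t* · s/√n = 85.8 - 1.296 · 12.1/√59 = 83.76

We are 90% confident that μ ≥ 83.76.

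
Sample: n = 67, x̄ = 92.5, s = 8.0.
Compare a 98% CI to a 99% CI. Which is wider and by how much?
99% CI is wider by 0.52

df = 66
98% CI: t* = 2.384, (90.17, 94.83), width = 2 · t* · s/√n = 4.66
99% CI: t* = 2.652, (89.91, 95.09), width = 2 · t* · s/√n = 5.18

The 99% CI is wider by 5.18 - 4.66 = 0.52.
Higher confidence requires a wider interval.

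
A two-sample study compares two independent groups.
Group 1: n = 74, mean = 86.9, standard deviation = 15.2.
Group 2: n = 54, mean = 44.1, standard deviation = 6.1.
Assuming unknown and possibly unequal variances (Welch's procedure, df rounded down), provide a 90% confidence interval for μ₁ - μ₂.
(39.56, 46.04)

Difference: x̄₁ - x̄₂ = 42.80
SE = √(s₁²/n₁ + s₂²/n₂) = √(15.2²/74 + 6.1²/54) = 1.9522
df = 101.94 → 101 (Welch–Satterthwaite, rounded down)
t* = 1.660

CI: 42.80 ± 1.660 · 1.9522 = 42.80 ± 3.24 = (39.56, 46.04)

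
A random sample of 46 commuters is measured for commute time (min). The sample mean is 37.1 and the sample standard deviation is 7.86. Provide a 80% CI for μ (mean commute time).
(35.59, 38.61)

t-interval (σ unknown):
df = n - 1 = 45
t* = 1.301 for 80% confidence

Margin of error = t* · s/√n = 1.301 · 7.86/√46 = 1.51

CI: (35.59, 38.61)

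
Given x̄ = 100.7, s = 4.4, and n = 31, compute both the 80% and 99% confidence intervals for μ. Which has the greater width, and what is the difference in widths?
99% CI is wider by 2.28

df = 30
80% CI: t* = 1.310, (99.66, 101.74), width = 2 · t* · s/√n = 2.07
99% CI: t* = 2.750, (98.53, 102.87), width = 2 · t* · s/√n = 4.35

The 99% CI is wider by 4.35 - 2.07 = 2.28.
Higher confidence requires a wider interval.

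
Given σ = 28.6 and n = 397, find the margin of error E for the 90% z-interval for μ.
Margin of error = 2.36

Margin of error = z* · σ/√n
= 1.645 · 28.6/√397
= 1.645 · 28.6/19.9249
= 2.36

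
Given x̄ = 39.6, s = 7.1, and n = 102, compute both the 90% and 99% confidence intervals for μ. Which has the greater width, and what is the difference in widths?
99% CI is wider by 1.36

df = 101
90% CI: t* = 1.660, (38.43, 40.77), width = 2 · t* · s/√n = 2.33
99% CI: t* = 2.625, (37.75, 41.45), width = 2 · t* · s/√n = 3.69

The 99% CI is wider by 3.69 - 2.33 = 1.36.
Higher confidence requires a wider interval.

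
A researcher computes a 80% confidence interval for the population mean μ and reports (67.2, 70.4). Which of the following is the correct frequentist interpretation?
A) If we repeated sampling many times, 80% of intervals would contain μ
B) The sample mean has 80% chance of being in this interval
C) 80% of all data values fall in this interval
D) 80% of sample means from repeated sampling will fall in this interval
A

A) Correct — this is the frequentist long-run coverage interpretation.
B) Wrong — x̄ is observed and sits in the interval by construction.
C) Wrong — a CI is about the parameter μ, not individual data values.
D) Wrong — coverage applies to intervals containing μ, not to future x̄ values.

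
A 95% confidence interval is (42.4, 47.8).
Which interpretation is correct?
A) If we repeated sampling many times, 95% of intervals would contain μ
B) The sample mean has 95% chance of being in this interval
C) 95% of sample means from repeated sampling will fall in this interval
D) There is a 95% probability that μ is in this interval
A

A) Correct — this is the frequentist long-run coverage interpretation.
B) Wrong — x̄ is observed and sits in the interval by construction.
C) Wrong — coverage applies to intervals containing μ, not to future x̄ values.
D) Wrong — μ is fixed; the randomness lives in the interval, not in μ.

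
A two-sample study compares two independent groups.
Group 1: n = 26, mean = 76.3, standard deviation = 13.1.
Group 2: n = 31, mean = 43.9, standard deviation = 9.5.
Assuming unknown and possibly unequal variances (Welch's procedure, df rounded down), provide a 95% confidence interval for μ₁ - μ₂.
(26.19, 38.61)

Difference: x̄₁ - x̄₂ = 32.40
SE = √(s₁²/n₁ + s₂²/n₂) = √(13.1²/26 + 9.5²/31) = 3.0841
df = 44.67 → 44 (Welch–Satterthwaite, rounded down)
t* = 2.015

CI: 32.40 ± 2.015 · 3.0841 = 32.40 ± 6.21 = (26.19, 38.61)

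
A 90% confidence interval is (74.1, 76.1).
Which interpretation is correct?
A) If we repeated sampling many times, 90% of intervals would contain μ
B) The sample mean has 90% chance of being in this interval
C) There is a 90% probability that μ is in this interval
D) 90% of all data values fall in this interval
A

A) Correct — this is the frequentist long-run coverage interpretation.
B) Wrong — x̄ is observed and sits in the interval by construction.
C) Wrong — μ is fixed; the randomness lives in the interval, not in μ.
D) Wrong — a CI is about the parameter μ, not individual data values.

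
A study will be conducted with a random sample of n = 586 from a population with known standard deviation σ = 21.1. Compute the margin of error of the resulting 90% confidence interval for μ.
Margin of error = 1.43

Margin of error = z* · σ/√n
= 1.645 · 21.1/√586
= 1.645 · 21.1/24.2074
= 1.43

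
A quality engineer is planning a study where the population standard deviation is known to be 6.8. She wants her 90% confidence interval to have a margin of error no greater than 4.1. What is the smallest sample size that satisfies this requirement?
n ≥ 8

For margin E ≤ 4.1:
n ≥ (z* · σ / E)²
n ≥ (1.645 · 6.8 / 4.1)²
n ≥ 7.44

Minimum n = 8 (rounding up)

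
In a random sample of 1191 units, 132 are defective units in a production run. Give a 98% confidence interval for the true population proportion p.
(0.090, 0.132)

Proportion CI:
p̂ = 132/1191 = 0.11083
SE = √(p̂(1-p̂)/n) = √(0.11083 · 0.88917 / 1191) = 0.00910

z* = 2.326
Margin = z* · SE = 2.326 · 0.00910 = 0.0212

CI: 0.11083 ± 0.0212 = (0.090, 0.132)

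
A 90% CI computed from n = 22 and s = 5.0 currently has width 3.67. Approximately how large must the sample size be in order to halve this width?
n ≈ 88

CI width ∝ 1/√n
To reduce width by factor 2, need √n to grow by 2 → need 2² = 4 times as many samples.

Current: n = 22, width = 3.67
New: n = 88, width ≈ 1.77

Width reduced by factor of 3.67/1.77 = 2.07.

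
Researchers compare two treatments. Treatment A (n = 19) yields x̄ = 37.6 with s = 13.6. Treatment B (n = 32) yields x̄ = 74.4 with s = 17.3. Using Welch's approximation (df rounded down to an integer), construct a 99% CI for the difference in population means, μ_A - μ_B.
(-48.55, -25.05)

Difference: x̄₁ - x̄₂ = -36.80
SE = √(s₁²/n₁ + s₂²/n₂) = √(13.6²/19 + 17.3²/32) = 4.3689
df = 45.05 → 45 (Welch–Satterthwaite, rounded down)
t* = 2.690

CI: -36.80 ± 2.690 · 4.3689 = -36.80 ± 11.75 = (-48.55, -25.05)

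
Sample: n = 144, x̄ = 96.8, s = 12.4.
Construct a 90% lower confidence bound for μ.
μ ≥ 95.47

Lower bound (one-sided):
t* = 1.287 (one-sided for 90%)
Lower bound = x̄ - t* · s/√n = 96.8 - 1.287 · 12.4/√144 = 95.47

We are 90% confident that μ ≥ 95.47.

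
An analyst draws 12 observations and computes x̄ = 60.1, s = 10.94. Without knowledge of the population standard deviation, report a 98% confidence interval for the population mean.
(51.52, 68.68)

t-interval (σ unknown):
df = n - 1 = 11
t* = 2.718 for 98% confidence

Margin of error = t* · s/√n = 2.718 · 10.94/√12 = 8.58

CI: (51.52, 68.68)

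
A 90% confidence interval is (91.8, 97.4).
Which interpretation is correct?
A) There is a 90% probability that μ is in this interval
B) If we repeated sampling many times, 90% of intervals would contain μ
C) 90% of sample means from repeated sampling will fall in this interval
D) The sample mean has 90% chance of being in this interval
B

A) Wrong — μ is fixed; the randomness lives in the interval, not in μ.
B) Correct — this is the frequentist long-run coverage interpretation.
C) Wrong — coverage applies to intervals containing μ, not to future x̄ values.
D) Wrong — x̄ is observed and sits in the interval by construction.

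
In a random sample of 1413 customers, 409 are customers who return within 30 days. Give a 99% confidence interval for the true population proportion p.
(0.258, 0.321)

Proportion CI:
p̂ = 409/1413 = 0.28946
SE = √(p̂(1-p̂)/n) = √(0.28946 · 0.71054 / 1413) = 0.01206

z* = 2.576
Margin = z* · SE = 2.576 · 0.01206 = 0.0311

CI: 0.28946 ± 0.0311 = (0.258, 0.321)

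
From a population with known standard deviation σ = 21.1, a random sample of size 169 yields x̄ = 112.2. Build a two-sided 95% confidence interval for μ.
(109.02, 115.38)

z-interval (σ known):
z* = 1.960 for 95% confidence

Margin of error = z* · σ/√n = 1.960 · 21.1/√169 = 3.18

CI: (112.2 - 3.18, 112.2 + 3.18) = (109.02, 115.38)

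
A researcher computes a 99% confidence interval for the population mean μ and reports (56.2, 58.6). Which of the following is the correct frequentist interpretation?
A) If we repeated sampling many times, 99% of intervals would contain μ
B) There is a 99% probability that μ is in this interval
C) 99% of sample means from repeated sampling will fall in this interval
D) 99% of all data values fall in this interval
A

A) Correct — this is the frequentist long-run coverage interpretation.
B) Wrong — μ is fixed; the randomness lives in the interval, not in μ.
C) Wrong — coverage applies to intervals containing μ, not to future x̄ values.
D) Wrong — a CI is about the parameter μ, not individual data values.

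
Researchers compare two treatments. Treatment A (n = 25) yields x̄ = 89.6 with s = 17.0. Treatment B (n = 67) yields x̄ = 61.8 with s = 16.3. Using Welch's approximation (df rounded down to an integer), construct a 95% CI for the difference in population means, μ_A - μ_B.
(19.84, 35.76)

Difference: x̄₁ - x̄₂ = 27.80
SE = √(s₁²/n₁ + s₂²/n₂) = √(17.0²/25 + 16.3²/67) = 3.9402
df = 41.51 → 41 (Welch–Satterthwaite, rounded down)
t* = 2.020

CI: 27.80 ± 2.020 · 3.9402 = 27.80 ± 7.96 = (19.84, 35.76)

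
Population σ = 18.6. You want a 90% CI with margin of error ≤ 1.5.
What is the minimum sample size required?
n ≥ 417

For margin E ≤ 1.5:
n ≥ (z* · σ / E)²
n ≥ (1.645 · 18.6 / 1.5)²
n ≥ 416.08

Minimum n = 417 (rounding up)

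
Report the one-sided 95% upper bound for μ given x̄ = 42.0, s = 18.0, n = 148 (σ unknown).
μ ≤ 44.45

Upper bound (one-sided):
t* = 1.655 (one-sided for 95%)
Upper bound = x̄ + t* · s/√n = 42.0 + 1.655 · 18.0/√148 = 44.45

We are 95% confident that μ ≤ 44.45.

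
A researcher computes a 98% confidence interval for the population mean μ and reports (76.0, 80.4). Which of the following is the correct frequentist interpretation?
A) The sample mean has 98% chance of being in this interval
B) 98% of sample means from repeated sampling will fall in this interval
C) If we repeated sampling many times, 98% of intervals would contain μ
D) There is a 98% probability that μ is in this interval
C

A) Wrong — x̄ is observed and sits in the interval by construction.
B) Wrong — coverage applies to intervals containing μ, not to future x̄ values.
C) Correct — this is the frequentist long-run coverage interpretation.
D) Wrong — μ is fixed; the randomness lives in the interval, not in μ.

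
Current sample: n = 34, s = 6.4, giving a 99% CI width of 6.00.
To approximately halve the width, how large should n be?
n ≈ 136

CI width ∝ 1/√n
To reduce width by factor 2, need √n to grow by 2 → need 2² = 4 times as many samples.

Current: n = 34, width = 6.00
New: n = 136, width ≈ 2.87

Width reduced by factor of 6.00/2.87 = 2.09.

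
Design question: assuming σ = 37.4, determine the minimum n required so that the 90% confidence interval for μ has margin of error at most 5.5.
n ≥ 126

For margin E ≤ 5.5:
n ≥ (z* · σ / E)²
n ≥ (1.645 · 37.4 / 5.5)²
n ≥ 125.13

Minimum n = 126 (rounding up)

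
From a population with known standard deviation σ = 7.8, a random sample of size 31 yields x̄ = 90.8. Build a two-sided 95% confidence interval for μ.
(88.05, 93.55)

z-interval (σ known):
z* = 1.960 for 95% confidence

Margin of error = z* · σ/√n = 1.960 · 7.8/√31 = 2.75

CI: (90.8 - 2.75, 90.8 + 2.75) = (88.05, 93.55)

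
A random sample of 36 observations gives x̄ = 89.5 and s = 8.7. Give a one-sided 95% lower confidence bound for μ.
μ ≥ 87.05

Lower bound (one-sided):
t* = 1.690 (one-sided for 95%)
Lower bound = x̄ - t* · s/√n = 89.5 - 1.690 · 8.7/√36 = 87.05

We are 95% confident that μ ≥ 87.05.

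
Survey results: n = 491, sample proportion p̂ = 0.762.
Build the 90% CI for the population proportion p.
(0.730, 0.794)

Proportion CI:
SE = √(p̂(1-p̂)/n) = √(0.762 · 0.238 / 491) = 0.01922

z* = 1.645
Margin = z* · SE = 1.645 · 0.01922 = 0.0316

CI: 0.762 ± 0.0316 = (0.730, 0.794)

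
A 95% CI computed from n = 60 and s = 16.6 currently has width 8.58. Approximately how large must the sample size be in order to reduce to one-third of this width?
n ≈ 540

CI width ∝ 1/√n
To reduce width by factor 3, need √n to grow by 3 → need 3² = 9 times as many samples.

Current: n = 60, width = 8.58
New: n = 540, width ≈ 2.81

Width reduced by factor of 8.58/2.81 = 3.05.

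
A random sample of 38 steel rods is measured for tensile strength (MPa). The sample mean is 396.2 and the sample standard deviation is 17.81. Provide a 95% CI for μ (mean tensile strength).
(390.35, 402.05)

t-interval (σ unknown):
df = n - 1 = 37
t* = 2.026 for 95% confidence

Margin of error = t* · s/√n = 2.026 · 17.81/√38 = 5.85

CI: (390.35, 402.05)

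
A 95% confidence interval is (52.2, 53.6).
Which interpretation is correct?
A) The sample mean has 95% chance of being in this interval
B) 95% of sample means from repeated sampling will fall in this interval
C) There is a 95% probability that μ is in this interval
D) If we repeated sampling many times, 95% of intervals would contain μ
D

A) Wrong — x̄ is observed and sits in the interval by construction.
B) Wrong — coverage applies to intervals containing μ, not to future x̄ values.
C) Wrong — μ is fixed; the randomness lives in the interval, not in μ.
D) Correct — this is the frequentist long-run coverage interpretation.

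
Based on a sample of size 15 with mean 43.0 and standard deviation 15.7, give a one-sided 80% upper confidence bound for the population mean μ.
μ ≤ 46.52

Upper bound (one-sided):
t* = 0.868 (one-sided for 80%)
Upper bound = x̄ + t* · s/√n = 43.0 + 0.868 · 15.7/√15 = 46.52

We are 80% confident that μ ≤ 46.52.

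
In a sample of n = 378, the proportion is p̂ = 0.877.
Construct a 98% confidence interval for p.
(0.838, 0.916)

Proportion CI:
SE = √(p̂(1-p̂)/n) = √(0.877 · 0.123 / 378) = 0.01689

z* = 2.326
Margin = z* · SE = 2.326 · 0.01689 = 0.0393

CI: 0.877 ± 0.0393 = (0.838, 0.916)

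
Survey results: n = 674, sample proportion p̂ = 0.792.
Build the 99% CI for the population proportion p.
(0.752, 0.832)

Proportion CI:
SE = √(p̂(1-p̂)/n) = √(0.792 · 0.208 / 674) = 0.01563

z* = 2.576
Margin = z* · SE = 2.576 · 0.01563 = 0.0403

CI: 0.792 ± 0.0403 = (0.752, 0.832)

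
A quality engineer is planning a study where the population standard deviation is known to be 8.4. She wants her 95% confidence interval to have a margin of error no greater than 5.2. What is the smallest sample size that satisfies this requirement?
n ≥ 11

For margin E ≤ 5.2:
n ≥ (z* · σ / E)²
n ≥ (1.960 · 8.4 / 5.2)²
n ≥ 10.02

Minimum n = 11 (rounding up)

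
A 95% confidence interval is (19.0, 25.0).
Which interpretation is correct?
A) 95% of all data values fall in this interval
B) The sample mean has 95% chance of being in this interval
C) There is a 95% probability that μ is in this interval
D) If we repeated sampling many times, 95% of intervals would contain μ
D

A) Wrong — a CI is about the parameter μ, not individual data values.
B) Wrong — x̄ is observed and sits in the interval by construction.
C) Wrong — μ is fixed; the randomness lives in the interval, not in μ.
D) Correct — this is the frequentist long-run coverage interpretation.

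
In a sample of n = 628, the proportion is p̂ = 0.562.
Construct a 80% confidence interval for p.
(0.537, 0.587)

Proportion CI:
SE = √(p̂(1-p̂)/n) = √(0.562 · 0.438 / 628) = 0.01980

z* = 1.282
Margin = z* · SE = 1.282 · 0.01980 = 0.0254

CI: 0.562 ± 0.0254 = (0.537, 0.587)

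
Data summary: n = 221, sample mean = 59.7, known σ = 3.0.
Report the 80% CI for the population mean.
(59.44, 59.96)

z-interval (σ known):
z* = 1.282 for 80% confidence

Margin of error = z* · σ/√n = 1.282 · 3.0/√221 = 0.26

CI: (59.7 - 0.26, 59.7 + 0.26) = (59.44, 59.96)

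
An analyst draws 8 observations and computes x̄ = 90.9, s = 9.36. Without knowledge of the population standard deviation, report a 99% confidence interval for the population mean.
(79.32, 102.48)

t-interval (σ unknown):
df = n - 1 = 7
t* = 3.499 for 99% confidence

Margin of error = t* · s/√n = 3.499 · 9.36/√8 = 11.58

CI: (79.32, 102.48)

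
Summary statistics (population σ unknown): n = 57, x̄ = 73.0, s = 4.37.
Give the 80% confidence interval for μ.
(72.25, 73.75)

t-interval (σ unknown):
df = n - 1 = 56
t* = 1.297 for 80% confidence

Margin of error = t* · s/√n = 1.297 · 4.37/√57 = 0.75

CI: (72.25, 73.75)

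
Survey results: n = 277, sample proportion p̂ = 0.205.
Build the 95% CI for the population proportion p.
(0.157, 0.253)

Proportion CI:
SE = √(p̂(1-p̂)/n) = √(0.205 · 0.795 / 277) = 0.02426

z* = 1.960
Margin = z* · SE = 1.960 · 0.02426 = 0.0475

CI: 0.205 ± 0.0475 = (0.157, 0.253)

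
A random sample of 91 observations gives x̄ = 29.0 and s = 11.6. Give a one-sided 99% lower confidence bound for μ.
μ ≥ 26.12

Lower bound (one-sided):
t* = 2.368 (one-sided for 99%)
Lower bound = x̄ - t* · s/√n = 29.0 - 2.368 · 11.6/√91 = 26.12

We are 99% confident that μ ≥ 26.12.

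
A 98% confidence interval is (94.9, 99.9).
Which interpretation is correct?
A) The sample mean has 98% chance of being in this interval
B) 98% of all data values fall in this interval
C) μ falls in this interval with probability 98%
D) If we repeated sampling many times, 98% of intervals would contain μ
D

A) Wrong — x̄ is observed and sits in the interval by construction.
B) Wrong — a CI is about the parameter μ, not individual data values.
C) Wrong — μ is fixed; the randomness lives in the interval, not in μ.
D) Correct — this is the frequentist long-run coverage interpretation.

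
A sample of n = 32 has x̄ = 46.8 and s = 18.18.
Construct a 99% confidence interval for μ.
(37.98, 55.62)

t-interval (σ unknown):
df = n - 1 = 31
t* = 2.744 for 99% confidence

Margin of error = t* · s/√n = 2.744 · 18.18/√32 = 8.82

CI: (37.98, 55.62)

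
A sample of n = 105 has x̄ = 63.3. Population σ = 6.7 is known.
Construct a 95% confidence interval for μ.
(62.02, 64.58)

z-interval (σ known):
z* = 1.960 for 95% confidence

Margin of error = z* · σ/√n = 1.960 · 6.7/√105 = 1.28

CI: (63.3 - 1.28, 63.3 + 1.28) = (62.02, 64.58)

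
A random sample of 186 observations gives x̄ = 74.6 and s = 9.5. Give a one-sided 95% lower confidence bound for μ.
μ ≥ 73.45

Lower bound (one-sided):
t* = 1.653 (one-sided for 95%)
Lower bound = x̄ - t* · s/√n = 74.6 - 1.653 · 9.5/√186 = 73.45

We are 95% confident that μ ≥ 73.45.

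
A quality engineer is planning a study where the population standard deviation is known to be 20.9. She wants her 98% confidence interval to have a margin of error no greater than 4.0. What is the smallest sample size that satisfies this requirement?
n ≥ 148

For margin E ≤ 4.0:
n ≥ (z* · σ / E)²
n ≥ (2.326 · 20.9 / 4.0)²
n ≥ 147.70

Minimum n = 148 (rounding up)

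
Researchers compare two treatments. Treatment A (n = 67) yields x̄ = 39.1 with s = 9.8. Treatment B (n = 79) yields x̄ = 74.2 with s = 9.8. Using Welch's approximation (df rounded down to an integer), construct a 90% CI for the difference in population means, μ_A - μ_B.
(-37.80, -32.40)

Difference: x̄₁ - x̄₂ = -35.10
SE = √(s₁²/n₁ + s₂²/n₂) = √(9.8²/67 + 9.8²/79) = 1.6276
df = 140.13 → 140 (Welch–Satterthwaite, rounded down)
t* = 1.656

CI: -35.10 ± 1.656 · 1.6276 = -35.10 ± 2.70 = (-37.80, -32.40)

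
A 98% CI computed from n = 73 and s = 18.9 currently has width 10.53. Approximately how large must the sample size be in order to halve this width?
n ≈ 292

CI width ∝ 1/√n
To reduce width by factor 2, need √n to grow by 2 → need 2² = 4 times as many samples.

Current: n = 73, width = 10.53
New: n = 292, width ≈ 5.17

Width reduced by factor of 10.53/5.17 = 2.04.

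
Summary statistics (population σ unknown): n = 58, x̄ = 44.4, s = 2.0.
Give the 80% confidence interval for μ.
(44.06, 44.74)

t-interval (σ unknown):
df = n - 1 = 57
t* = 1.297 for 80% confidence

Margin of error = t* · s/√n = 1.297 · 2.0/√58 = 0.34

CI: (44.06, 44.74)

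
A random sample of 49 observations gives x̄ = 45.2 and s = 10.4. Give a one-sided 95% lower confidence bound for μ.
μ ≥ 42.71

Lower bound (one-sided):
t* = 1.677 (one-sided for 95%)
Lower bound = x̄ - t* · s/√n = 45.2 - 1.677 · 10.4/√49 = 42.71

We are 95% confident that μ ≥ 42.71.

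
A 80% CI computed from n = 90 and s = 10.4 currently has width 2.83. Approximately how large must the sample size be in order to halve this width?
n ≈ 360

CI width ∝ 1/√n
To reduce width by factor 2, need √n to grow by 2 → need 2² = 4 times as many samples.

Current: n = 90, width = 2.83
New: n = 360, width ≈ 1.41

Width reduced by factor of 2.83/1.41 = 2.01.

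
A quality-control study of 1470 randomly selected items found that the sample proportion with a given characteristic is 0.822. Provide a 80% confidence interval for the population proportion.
(0.809, 0.835)

Proportion CI:
SE = √(p̂(1-p̂)/n) = √(0.822 · 0.178 / 1470) = 0.00998

z* = 1.282
Margin = z* · SE = 1.282 · 0.00998 = 0.0128

CI: 0.822 ± 0.0128 = (0.809, 0.835)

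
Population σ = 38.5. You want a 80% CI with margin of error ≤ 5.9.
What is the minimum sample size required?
n ≥ 70

For margin E ≤ 5.9:
n ≥ (z* · σ / E)²
n ≥ (1.282 · 38.5 / 5.9)²
n ≥ 69.98

Minimum n = 70 (rounding up)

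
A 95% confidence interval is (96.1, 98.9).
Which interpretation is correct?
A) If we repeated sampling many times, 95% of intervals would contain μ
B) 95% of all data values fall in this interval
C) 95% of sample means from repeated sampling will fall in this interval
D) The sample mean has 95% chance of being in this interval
A

A) Correct — this is the frequentist long-run coverage interpretation.
B) Wrong — a CI is about the parameter μ, not individual data values.
C) Wrong — coverage applies to intervals containing μ, not to future x̄ values.
D) Wrong — x̄ is observed and sits in the interval by construction.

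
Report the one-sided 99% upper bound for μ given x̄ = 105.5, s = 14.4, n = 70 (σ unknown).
μ ≤ 109.60

Upper bound (one-sided):
t* = 2.382 (one-sided for 99%)
Upper bound = x̄ + t* · s/√n = 105.5 + 2.382 · 14.4/√70 = 109.60

We are 99% confident that μ ≤ 109.60.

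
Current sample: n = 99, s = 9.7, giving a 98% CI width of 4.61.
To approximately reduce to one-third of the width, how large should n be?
n ≈ 891

CI width ∝ 1/√n
To reduce width by factor 3, need √n to grow by 3 → need 3² = 9 times as many samples.

Current: n = 99, width = 4.61
New: n = 891, width ≈ 1.51

Width reduced by factor of 4.61/1.51 = 3.05.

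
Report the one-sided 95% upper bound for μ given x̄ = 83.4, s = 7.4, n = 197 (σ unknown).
μ ≤ 84.27

Upper bound (one-sided):
t* = 1.653 (one-sided for 95%)
Upper bound = x̄ + t* · s/√n = 83.4 + 1.653 · 7.4/√197 = 84.27

We are 95% confident that μ ≤ 84.27.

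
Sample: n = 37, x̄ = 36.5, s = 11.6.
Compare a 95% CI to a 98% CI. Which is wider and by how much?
98% CI is wider by 1.55

df = 36
95% CI: t* = 2.028, (32.63, 40.37), width = 2 · t* · s/√n = 7.73
98% CI: t* = 2.434, (31.86, 41.14), width = 2 · t* · s/√n = 9.28

The 98% CI is wider by 9.28 - 7.73 = 1.55.
Higher confidence requires a wider interval.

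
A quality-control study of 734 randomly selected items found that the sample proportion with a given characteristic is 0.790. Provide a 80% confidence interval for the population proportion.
(0.771, 0.809)

Proportion CI:
SE = √(p̂(1-p̂)/n) = √(0.790 · 0.210 / 734) = 0.01503

z* = 1.282
Margin = z* · SE = 1.282 · 0.01503 = 0.0193

CI: 0.790 ± 0.0193 = (0.771, 0.809)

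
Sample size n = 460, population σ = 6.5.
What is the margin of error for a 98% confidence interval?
Margin of error = 0.70

Margin of error = z* · σ/√n
= 2.326 · 6.5/√460
= 2.326 · 6.5/21.4476
= 0.70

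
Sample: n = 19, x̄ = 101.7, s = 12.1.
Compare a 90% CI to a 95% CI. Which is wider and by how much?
95% CI is wider by 2.03

df = 18
90% CI: t* = 1.734, (96.89, 106.51), width = 2 · t* · s/√n = 9.63
95% CI: t* = 2.101, (95.87, 107.53), width = 2 · t* · s/√n = 11.66

The 95% CI is wider by 11.66 - 9.63 = 2.03.
Higher confidence requires a wider interval.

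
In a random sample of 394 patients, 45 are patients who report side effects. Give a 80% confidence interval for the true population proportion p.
(0.094, 0.135)

Proportion CI:
p̂ = 45/394 = 0.11421
SE = √(p̂(1-p̂)/n) = √(0.11421 · 0.88579 / 394) = 0.01602

z* = 1.282
Margin = z* · SE = 1.282 · 0.01602 = 0.0205

CI: 0.11421 ± 0.0205 = (0.094, 0.135)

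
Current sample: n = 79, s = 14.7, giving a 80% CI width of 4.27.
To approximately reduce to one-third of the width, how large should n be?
n ≈ 711

CI width ∝ 1/√n
To reduce width by factor 3, need √n to grow by 3 → need 3² = 9 times as many samples.

Current: n = 79, width = 4.27
New: n = 711, width ≈ 1.41

Width reduced by factor of 4.27/1.41 = 3.03.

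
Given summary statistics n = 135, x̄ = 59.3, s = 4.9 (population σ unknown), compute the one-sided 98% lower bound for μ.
μ ≥ 58.43

Lower bound (one-sided):
t* = 2.074 (one-sided for 98%)
Lower bound = x̄ - t* · s/√n = 59.3 - 2.074 · 4.9/√135 = 58.43

We are 98% confident that μ ≥ 58.43.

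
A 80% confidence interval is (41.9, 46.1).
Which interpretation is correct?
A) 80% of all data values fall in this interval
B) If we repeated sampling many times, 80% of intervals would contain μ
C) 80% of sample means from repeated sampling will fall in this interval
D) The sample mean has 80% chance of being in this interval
B

A) Wrong — a CI is about the parameter μ, not individual data values.
B) Correct — this is the frequentist long-run coverage interpretation.
C) Wrong — coverage applies to intervals containing μ, not to future x̄ values.
D) Wrong — x̄ is observed and sits in the interval by construction.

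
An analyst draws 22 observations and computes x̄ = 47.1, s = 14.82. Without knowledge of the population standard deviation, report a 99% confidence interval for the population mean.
(38.16, 56.04)

t-interval (σ unknown):
df = n - 1 = 21
t* = 2.831 for 99% confidence

Margin of error = t* · s/√n = 2.831 · 14.82/√22 = 8.94

CI: (38.16, 56.04)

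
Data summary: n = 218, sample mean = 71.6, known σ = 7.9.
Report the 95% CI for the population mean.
(70.55, 72.65)

z-interval (σ known):
z* = 1.960 for 95% confidence

Margin of error = z* · σ/√n = 1.960 · 7.9/√218 = 1.05

CI: (71.6 - 1.05, 71.6 + 1.05) = (70.55, 72.65)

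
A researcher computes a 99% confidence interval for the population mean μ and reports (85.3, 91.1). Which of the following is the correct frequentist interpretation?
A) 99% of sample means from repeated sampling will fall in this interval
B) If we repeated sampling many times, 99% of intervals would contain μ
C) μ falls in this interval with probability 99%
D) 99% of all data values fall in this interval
B

A) Wrong — coverage applies to intervals containing μ, not to future x̄ values.
B) Correct — this is the frequentist long-run coverage interpretation.
C) Wrong — μ is fixed; the randomness lives in the interval, not in μ.
D) Wrong — a CI is about the parameter μ, not individual data values.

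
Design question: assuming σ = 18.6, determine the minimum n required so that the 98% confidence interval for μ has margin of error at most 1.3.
n ≥ 1108

For margin E ≤ 1.3:
n ≥ (z* · σ / E)²
n ≥ (2.326 · 18.6 / 1.3)²
n ≥ 1107.54

Minimum n = 1108 (rounding up)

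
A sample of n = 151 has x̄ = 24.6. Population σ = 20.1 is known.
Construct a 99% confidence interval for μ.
(20.39, 28.81)

z-interval (σ known):
z* = 2.576 for 99% confidence

Margin of error = z* · σ/√n = 2.576 · 20.1/√151 = 4.21

CI: (24.6 - 4.21, 24.6 + 4.21) = (20.39, 28.81)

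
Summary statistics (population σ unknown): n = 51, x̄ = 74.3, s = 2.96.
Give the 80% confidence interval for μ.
(73.76, 74.84)

t-interval (σ unknown):
df = n - 1 = 50
t* = 1.299 for 80% confidence

Margin of error = t* · s/√n = 1.299 · 2.96/√51 = 0.54

CI: (73.76, 74.84)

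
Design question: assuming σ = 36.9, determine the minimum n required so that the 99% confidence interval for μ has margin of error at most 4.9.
n ≥ 377

For margin E ≤ 4.9:
n ≥ (z* · σ / E)²
n ≥ (2.576 · 36.9 / 4.9)²
n ≥ 376.32

Minimum n = 377 (rounding up)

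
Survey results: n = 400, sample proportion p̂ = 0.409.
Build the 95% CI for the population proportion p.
(0.361, 0.457)

Proportion CI:
SE = √(p̂(1-p̂)/n) = √(0.409 · 0.591 / 400) = 0.02458

z* = 1.960
Margin = z* · SE = 1.960 · 0.02458 = 0.0482

CI: 0.409 ± 0.0482 = (0.361, 0.457)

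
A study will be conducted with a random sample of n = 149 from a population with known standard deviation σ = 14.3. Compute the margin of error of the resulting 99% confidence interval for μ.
Margin of error = 3.02

Margin of error = z* · σ/√n
= 2.576 · 14.3/√149
= 2.576 · 14.3/12.2066
= 3.02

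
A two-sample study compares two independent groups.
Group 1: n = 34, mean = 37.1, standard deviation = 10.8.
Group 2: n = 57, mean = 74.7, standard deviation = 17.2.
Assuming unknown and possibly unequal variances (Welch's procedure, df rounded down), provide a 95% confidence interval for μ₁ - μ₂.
(-43.43, -31.77)

Difference: x̄₁ - x̄₂ = -37.60
SE = √(s₁²/n₁ + s₂²/n₂) = √(10.8²/34 + 17.2²/57) = 2.9361
df = 88.72 → 88 (Welch–Satterthwaite, rounded down)
t* = 1.987

CI: -37.60 ± 1.987 · 2.9361 = -37.60 ± 5.83 = (-43.43, -31.77)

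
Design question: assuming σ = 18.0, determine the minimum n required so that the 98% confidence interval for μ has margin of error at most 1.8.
n ≥ 542

For margin E ≤ 1.8:
n ≥ (z* · σ / E)²
n ≥ (2.326 · 18.0 / 1.8)²
n ≥ 541.03

Minimum n = 542 (rounding up)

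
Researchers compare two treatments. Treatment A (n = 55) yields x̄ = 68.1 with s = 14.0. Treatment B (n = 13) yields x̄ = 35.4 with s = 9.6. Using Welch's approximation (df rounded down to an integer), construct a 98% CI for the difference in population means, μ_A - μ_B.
(24.59, 40.81)

Difference: x̄₁ - x̄₂ = 32.70
SE = √(s₁²/n₁ + s₂²/n₂) = √(14.0²/55 + 9.6²/13) = 3.2639
df = 25.66 → 25 (Welch–Satterthwaite, rounded down)
t* = 2.485

CI: 32.70 ± 2.485 · 3.2639 = 32.70 ± 8.11 = (24.59, 40.81)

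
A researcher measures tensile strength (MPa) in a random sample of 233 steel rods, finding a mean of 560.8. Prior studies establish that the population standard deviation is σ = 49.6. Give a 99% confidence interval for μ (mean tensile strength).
(552.43, 569.17)

z-interval (σ known):
z* = 2.576 for 99% confidence

Margin of error = z* · σ/√n = 2.576 · 49.6/√233 = 8.37

CI: (560.8 - 8.37, 560.8 + 8.37) = (552.43, 569.17)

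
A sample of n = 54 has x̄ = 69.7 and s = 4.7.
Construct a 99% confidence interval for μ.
(67.99, 71.41)

t-interval (σ unknown):
df = n - 1 = 53
t* = 2.672 for 99% confidence

Margin of error = t* · s/√n = 2.672 · 4.7/√54 = 1.71

CI: (67.99, 71.41)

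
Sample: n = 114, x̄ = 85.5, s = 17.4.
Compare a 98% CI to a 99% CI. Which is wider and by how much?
99% CI is wider by 0.85

df = 113
98% CI: t* = 2.360, (81.65, 89.35), width = 2 · t* · s/√n = 7.69
99% CI: t* = 2.620, (81.23, 89.77), width = 2 · t* · s/√n = 8.54

The 99% CI is wider by 8.54 - 7.69 = 0.85.
Higher confidence requires a wider interval.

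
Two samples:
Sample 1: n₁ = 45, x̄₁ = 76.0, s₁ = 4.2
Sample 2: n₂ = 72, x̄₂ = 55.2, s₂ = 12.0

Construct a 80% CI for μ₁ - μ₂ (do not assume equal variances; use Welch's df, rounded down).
(18.80, 22.80)

Difference: x̄₁ - x̄₂ = 20.80
SE = √(s₁²/n₁ + s₂²/n₂) = √(4.2²/45 + 12.0²/72) = 1.5466
df = 95.63 → 95 (Welch–Satterthwaite, rounded down)
t* = 1.291

CI: 20.80 ± 1.291 · 1.5466 = 20.80 ± 2.00 = (18.80, 22.80)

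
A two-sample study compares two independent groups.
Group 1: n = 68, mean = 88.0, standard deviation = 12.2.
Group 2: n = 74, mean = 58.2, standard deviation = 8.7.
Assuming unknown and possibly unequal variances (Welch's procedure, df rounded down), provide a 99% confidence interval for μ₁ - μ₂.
(25.11, 34.49)

Difference: x̄₁ - x̄₂ = 29.80
SE = √(s₁²/n₁ + s₂²/n₂) = √(12.2²/68 + 8.7²/74) = 1.7921
df = 120.17 → 120 (Welch–Satterthwaite, rounded down)
t* = 2.617

CI: 29.80 ± 2.617 · 1.7921 = 29.80 ± 4.69 = (25.11, 34.49)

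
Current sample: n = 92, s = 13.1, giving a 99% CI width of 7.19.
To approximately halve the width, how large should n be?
n ≈ 368

CI width ∝ 1/√n
To reduce width by factor 2, need √n to grow by 2 → need 2² = 4 times as many samples.

Current: n = 92, width = 7.19
New: n = 368, width ≈ 3.54

Width reduced by factor of 7.19/3.54 = 2.03.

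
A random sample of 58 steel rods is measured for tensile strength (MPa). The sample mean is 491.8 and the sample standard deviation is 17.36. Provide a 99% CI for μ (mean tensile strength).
(485.73, 497.87)

t-interval (σ unknown):
df = n - 1 = 57
t* = 2.665 for 99% confidence

Margin of error = t* · s/√n = 2.665 · 17.36/√58 = 6.07

CI: (485.73, 497.87)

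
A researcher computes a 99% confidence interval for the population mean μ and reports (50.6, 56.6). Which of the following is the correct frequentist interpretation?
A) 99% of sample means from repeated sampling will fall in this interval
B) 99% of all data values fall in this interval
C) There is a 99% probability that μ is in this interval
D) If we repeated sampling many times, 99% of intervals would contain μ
D

A) Wrong — coverage applies to intervals containing μ, not to future x̄ values.
B) Wrong — a CI is about the parameter μ, not individual data values.
C) Wrong — μ is fixed; the randomness lives in the interval, not in μ.
D) Correct — this is the frequentist long-run coverage interpretation.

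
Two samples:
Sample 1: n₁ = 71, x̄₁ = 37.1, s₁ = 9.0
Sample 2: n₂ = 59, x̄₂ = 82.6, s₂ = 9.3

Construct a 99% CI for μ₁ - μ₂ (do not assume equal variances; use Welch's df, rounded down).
(-49.73, -41.27)

Difference: x̄₁ - x̄₂ = -45.50
SE = √(s₁²/n₁ + s₂²/n₂) = √(9.0²/71 + 9.3²/59) = 1.6146
df = 122.12 → 122 (Welch–Satterthwaite, rounded down)
t* = 2.617

CI: -45.50 ± 2.617 · 1.6146 = -45.50 ± 4.23 = (-49.73, -41.27)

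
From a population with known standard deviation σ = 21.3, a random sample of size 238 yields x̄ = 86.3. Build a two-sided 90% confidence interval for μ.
(84.03, 88.57)

z-interval (σ known):
z* = 1.645 for 90% confidence

Margin of error = z* · σ/√n = 1.645 · 21.3/√238 = 2.27

CI: (86.3 - 2.27, 86.3 + 2.27) = (84.03, 88.57)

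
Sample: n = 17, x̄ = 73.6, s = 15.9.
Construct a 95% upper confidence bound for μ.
μ ≤ 80.33

Upper bound (one-sided):
t* = 1.746 (one-sided for 95%)
Upper bound = x̄ + t* · s/√n = 73.6 + 1.746 · 15.9/√17 = 80.33

We are 95% confident that μ ≤ 80.33.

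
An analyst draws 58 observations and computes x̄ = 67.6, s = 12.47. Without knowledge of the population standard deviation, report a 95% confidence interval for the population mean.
(64.32, 70.88)

t-interval (σ unknown):
df = n - 1 = 57
t* = 2.002 for 95% confidence

Margin of error = t* · s/√n = 2.002 · 12.47/√58 = 3.28

CI: (64.32, 70.88)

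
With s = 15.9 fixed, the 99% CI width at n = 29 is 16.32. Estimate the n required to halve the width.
n ≈ 116

CI width ∝ 1/√n
To reduce width by factor 2, need √n to grow by 2 → need 2² = 4 times as many samples.

Current: n = 29, width = 16.32
New: n = 116, width ≈ 7.73

Width reduced by factor of 16.32/7.73 = 2.11.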